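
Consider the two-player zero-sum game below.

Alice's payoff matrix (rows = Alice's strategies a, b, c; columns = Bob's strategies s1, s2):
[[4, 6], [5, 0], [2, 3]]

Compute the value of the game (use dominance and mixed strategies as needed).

30/7

Row c is strictly dominated by row a, so Alice never plays it.
The remaining 2×2 game on (a, b) × (s1, s2) has no saddle point. Let Alice play a with probability p; indifference gives 4p + 5(1−p) = 6p, so p = 5/7.
Similarly Bob's optimal q on s1 is 6/7, and the value is 4·(6/7) + (6)·(1/7) = 30/7.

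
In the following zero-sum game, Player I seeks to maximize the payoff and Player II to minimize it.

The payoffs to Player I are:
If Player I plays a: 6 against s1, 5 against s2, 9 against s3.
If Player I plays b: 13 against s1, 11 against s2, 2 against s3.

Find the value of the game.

Column s1 is strictly dominated by s2 for Player II (it gives Player I more in every row).
The remaining 2×2 game on (a, b) × (s2, s3) has no saddle point. Let Player I play a with probability p; indifference gives 5p + 11(1−p) = 9p + 2(1−p), so p = 9/13.
Similarly Player II's optimal q on s2 is 7/13, and the value is 5·(7/13) + (9)·(6/13) = 89/13.

89/13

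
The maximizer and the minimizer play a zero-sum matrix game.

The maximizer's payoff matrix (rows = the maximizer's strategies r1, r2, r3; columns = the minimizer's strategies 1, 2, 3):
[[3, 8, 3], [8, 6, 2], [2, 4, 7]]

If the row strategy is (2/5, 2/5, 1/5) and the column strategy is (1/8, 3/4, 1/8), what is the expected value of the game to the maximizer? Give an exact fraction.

233/40

Against (1/8, 3/4, 1/8), each row's expected payoff is r1: 27/4; r2: 23/4; r3: 33/8.
Taking the (2/5, 2/5, 1/5)-weighted average: (2/5)·(27/4) + (2/5)·(23/4) + (1/5)·(33/8) = 233/40.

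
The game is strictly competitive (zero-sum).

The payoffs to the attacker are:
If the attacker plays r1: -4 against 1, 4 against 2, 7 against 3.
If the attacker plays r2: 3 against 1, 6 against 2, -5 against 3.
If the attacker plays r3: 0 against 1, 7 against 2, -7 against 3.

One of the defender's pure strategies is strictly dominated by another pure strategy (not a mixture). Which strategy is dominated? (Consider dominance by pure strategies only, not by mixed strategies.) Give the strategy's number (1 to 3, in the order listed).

The defender prefers columns that give the attacker less. Compare 2 with 1: -4 < 4, 3 < 6, 0 < 7.
So 1 strictly dominates 2 for the defender; 2 is strictly dominated.

2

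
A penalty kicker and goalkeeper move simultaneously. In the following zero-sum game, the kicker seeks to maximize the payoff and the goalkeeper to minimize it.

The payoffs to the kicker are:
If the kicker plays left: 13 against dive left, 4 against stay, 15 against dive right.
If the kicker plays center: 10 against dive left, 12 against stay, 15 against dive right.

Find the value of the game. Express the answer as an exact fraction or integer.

Column dive right is strictly dominated by dive left for the goalkeeper (it gives the kicker more in every row).
The remaining 2×2 game on (left, center) × (dive left, stay) has no saddle point. Let the kicker play left with probability p; indifference gives 13p + 10(1−p) = 4p + 12(1−p), so p = 2/11.
Similarly the goalkeeper's optimal q on dive left is 8/11, and the value is 13·(8/11) + (4)·(3/11) = 116/11.

116/11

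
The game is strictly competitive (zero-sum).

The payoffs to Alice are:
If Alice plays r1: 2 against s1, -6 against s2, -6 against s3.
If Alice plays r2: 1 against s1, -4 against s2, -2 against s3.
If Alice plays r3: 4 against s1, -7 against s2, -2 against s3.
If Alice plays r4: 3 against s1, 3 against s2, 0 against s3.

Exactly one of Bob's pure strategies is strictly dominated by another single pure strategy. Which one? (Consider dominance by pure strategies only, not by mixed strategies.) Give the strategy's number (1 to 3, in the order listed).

Bob prefers columns that give Alice less. Compare s1 with s3: -6 < 2, -2 < 1, -2 < 4, 0 < 3.
So s3 strictly dominates s1 for Bob; s1 is strictly dominated.

1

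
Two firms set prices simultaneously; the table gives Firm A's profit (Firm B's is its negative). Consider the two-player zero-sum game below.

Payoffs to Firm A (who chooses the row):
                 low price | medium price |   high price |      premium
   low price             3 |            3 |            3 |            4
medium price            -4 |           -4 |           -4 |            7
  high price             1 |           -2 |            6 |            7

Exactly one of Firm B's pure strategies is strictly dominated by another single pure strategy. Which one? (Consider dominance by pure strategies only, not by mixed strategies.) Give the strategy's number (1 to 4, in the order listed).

Firm B prefers columns that give Firm A less. Compare premium with low price: 3 < 4, -4 < 7, 1 < 7.
So low price strictly dominates premium for Firm B; premium is strictly dominated.

4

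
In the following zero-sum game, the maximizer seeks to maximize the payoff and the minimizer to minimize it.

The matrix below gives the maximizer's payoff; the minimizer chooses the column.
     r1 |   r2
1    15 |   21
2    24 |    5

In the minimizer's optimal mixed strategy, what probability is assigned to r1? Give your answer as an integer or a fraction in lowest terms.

16/25

Row minima are 15 and 5, so the maximizer's maximin is 15; column maxima are 24 and 21, so the minimizer's minimax is 21. These differ, so the equilibrium is in mixed strategies.
Let the minimizer play r1 with probability q. The maximizer is indifferent when 15q + 21(1−q) = 24q + 5(1−q), giving q = 16/25.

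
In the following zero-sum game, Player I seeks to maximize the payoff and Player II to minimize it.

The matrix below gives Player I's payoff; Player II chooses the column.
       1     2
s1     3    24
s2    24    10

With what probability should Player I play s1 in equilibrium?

Row minima are 3 and 10, so Player I's maximin is 10; column maxima are 24 and 24, so Player II's minimax is 24. These differ, so the equilibrium is in mixed strategies.
Let Player I play s1 with probability p. Player II is indifferent when 3p + 24(1−p) = 24p + 10(1−p), giving p = 2/5.

2/5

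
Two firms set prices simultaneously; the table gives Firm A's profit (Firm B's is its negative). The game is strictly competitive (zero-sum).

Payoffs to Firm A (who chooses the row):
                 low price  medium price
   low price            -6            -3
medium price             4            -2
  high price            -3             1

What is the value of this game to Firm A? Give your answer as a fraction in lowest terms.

-1/5

Row low price is strictly dominated by row high price, so Firm A never plays it.
The remaining 2×2 game on (medium price, high price) × (low price, medium price) has no saddle point. Let Firm A play medium price with probability p; indifference gives 4p − 3(1−p) = −2p + (1−p), so p = 2/5.
Similarly Firm B's optimal q on low price is 3/10, and the value is 4·(3/10) + (-2)·(7/10) = -1/5.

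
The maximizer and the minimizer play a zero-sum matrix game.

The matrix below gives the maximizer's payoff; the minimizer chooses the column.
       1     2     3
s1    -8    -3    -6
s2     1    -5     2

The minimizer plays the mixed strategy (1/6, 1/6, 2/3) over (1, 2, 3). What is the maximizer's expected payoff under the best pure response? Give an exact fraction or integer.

s1: (-8)·(1/6) + (-3)·(1/6) + (-6)·(2/3) = -35/6.
s2: (1)·(1/6) + (-5)·(1/6) + (2)·(2/3) = 2/3.
The best pure response is s2 with expected payoff 2/3.

2/3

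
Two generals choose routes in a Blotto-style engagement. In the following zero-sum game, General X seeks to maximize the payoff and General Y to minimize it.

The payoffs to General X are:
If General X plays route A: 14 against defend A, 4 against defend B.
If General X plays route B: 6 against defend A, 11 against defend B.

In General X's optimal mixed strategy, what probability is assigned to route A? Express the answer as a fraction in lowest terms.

1/3

Row minima are 4 and 6, so General X's maximin is 6; column maxima are 14 and 11, so General Y's minimax is 11. These differ, so the equilibrium is in mixed strategies.
Let General X play route A with probability p. General Y is indifferent when 14p + 6(1−p) = 4p + 11(1−p), giving p = 1/3.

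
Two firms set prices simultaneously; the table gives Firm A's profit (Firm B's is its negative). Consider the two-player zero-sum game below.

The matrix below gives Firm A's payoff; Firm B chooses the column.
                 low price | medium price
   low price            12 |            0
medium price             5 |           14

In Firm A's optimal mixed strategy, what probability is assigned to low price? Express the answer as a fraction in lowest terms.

Row minima are 0 and 5, so Firm A's maximin is 5; column maxima are 12 and 14, so Firm B's minimax is 12. These differ, so the equilibrium is in mixed strategies.
Let Firm A play low price with probability p. Firm B is indifferent when 12p + 5(1−p) = 14(1−p), giving p = 3/7.

3/7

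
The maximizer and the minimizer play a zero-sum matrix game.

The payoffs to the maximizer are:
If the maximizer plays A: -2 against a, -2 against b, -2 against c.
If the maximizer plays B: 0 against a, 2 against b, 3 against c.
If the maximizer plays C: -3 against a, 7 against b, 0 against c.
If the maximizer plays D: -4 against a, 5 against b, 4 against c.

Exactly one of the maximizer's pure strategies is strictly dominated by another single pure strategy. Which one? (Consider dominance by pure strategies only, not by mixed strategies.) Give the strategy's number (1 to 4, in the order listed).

1

Compare A with B: 0 > -2, 2 > -2, 3 > -2.
So B strictly dominates A for the maximizer; A is strictly dominated.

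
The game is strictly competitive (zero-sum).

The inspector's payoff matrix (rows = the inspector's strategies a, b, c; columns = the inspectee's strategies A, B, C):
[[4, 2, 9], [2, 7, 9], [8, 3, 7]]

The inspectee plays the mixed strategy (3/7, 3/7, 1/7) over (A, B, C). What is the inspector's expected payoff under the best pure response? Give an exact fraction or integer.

40/7

a: (4)·(3/7) + (2)·(3/7) + (9)·(1/7) = 27/7.
b: (2)·(3/7) + (7)·(3/7) + (9)·(1/7) = 36/7.
c: (8)·(3/7) + (3)·(3/7) + (7)·(1/7) = 40/7.
The best pure response is c with expected payoff 40/7.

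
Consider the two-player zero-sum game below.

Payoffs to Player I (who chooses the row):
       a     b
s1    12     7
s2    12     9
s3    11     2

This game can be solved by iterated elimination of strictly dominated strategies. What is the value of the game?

Row s3 is strictly dominated by row s1 (12>11, 7>2); eliminate s3.
Column a is strictly dominated by b for Player II (7<12, 9<12); eliminate a.
Row s1 is strictly dominated by row s2 (9>7); eliminate s1.
Only (s2, b) remains, with payoff 9.

9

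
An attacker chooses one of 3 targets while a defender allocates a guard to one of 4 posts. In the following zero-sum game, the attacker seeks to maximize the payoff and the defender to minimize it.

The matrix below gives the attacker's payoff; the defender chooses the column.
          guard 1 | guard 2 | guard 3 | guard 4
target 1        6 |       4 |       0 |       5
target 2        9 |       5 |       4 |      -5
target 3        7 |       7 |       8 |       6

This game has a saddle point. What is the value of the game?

Row minima: 0, -5, 6 → the attacker's maximin is 6.
Column maxima: 9, 7, 8, 6 → the defender's minimax is 6.
They coincide at (target 3, guard 4), so the value is 6.

6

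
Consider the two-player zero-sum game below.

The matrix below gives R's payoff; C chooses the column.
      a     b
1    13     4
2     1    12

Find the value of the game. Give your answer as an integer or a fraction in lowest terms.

Row minima are 4 and 1, so R's maximin is 4; column maxima are 13 and 12, so C's minimax is 12. These differ, so the equilibrium is in mixed strategies.
Let R play 1 with probability p. C is indifferent when 13p + (1−p) = 4p + 12(1−p), giving p = 11/20.
Let C play a with probability q. R is indifferent when 13q + 4(1−q) = q + 12(1−q), giving q = 2/5.
The value is 13·(2/5) + (4)·(3/5) = 38/5.

38/5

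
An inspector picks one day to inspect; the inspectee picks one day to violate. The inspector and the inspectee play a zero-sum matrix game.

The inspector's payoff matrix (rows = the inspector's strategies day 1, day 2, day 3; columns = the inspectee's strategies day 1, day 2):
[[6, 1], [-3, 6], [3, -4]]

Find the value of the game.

Row day 3 is strictly dominated by row day 1, so the inspector never plays it.
The remaining 2×2 game on (day 1, day 2) × (day 1, day 2) has no saddle point. Let the inspector play day 1 with probability p; indifference gives 6p − 3(1−p) = p + 6(1−p), so p = 9/14.
Similarly the inspectee's optimal q on day 1 is 5/14, and the value is 6·(5/14) + (1)·(9/14) = 39/14.

39/14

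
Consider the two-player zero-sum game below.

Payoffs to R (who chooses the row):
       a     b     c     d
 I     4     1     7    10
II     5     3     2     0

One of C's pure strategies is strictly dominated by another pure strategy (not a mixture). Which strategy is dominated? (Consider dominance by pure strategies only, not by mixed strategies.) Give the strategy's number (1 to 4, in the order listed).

1

C prefers columns that give R less. Compare a with b: 1 < 4, 3 < 5.
So b strictly dominates a for C; a is strictly dominated.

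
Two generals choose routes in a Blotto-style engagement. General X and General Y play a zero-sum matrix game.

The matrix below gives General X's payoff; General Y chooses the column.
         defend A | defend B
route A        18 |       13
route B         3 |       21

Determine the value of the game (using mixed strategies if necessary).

Row minima are 13 and 3, so General X's maximin is 13; column maxima are 18 and 21, so General Y's minimax is 18. These differ, so the equilibrium is in mixed strategies.
Let General X play route A with probability p. General Y is indifferent when 18p + 3(1−p) = 13p + 21(1−p), giving p = 18/23.
Let General Y play defend A with probability q. General X is indifferent when 18q + 13(1−q) = 3q + 21(1−q), giving q = 8/23.
The value is 18·(8/23) + (13)·(15/23) = 339/23.

339/23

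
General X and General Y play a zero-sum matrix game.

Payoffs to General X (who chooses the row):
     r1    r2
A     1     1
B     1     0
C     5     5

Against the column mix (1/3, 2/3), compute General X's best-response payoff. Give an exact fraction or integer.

5

A: (1)·(1/3) + (1)·(2/3) = 1.
B: (1)·(1/3) + (0)·(2/3) = 1/3.
C: (5)·(1/3) + (5)·(2/3) = 5.
The best pure response is C with expected payoff 5.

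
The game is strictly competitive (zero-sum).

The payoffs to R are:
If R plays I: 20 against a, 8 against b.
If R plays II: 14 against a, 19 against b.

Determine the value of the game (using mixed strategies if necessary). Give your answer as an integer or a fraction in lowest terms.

Row minima are 8 and 14, so R's maximin is 14; column maxima are 20 and 19, so C's minimax is 19. These differ, so the equilibrium is in mixed strategies.
Let R play I with probability p. C is indifferent when 20p + 14(1−p) = 8p + 19(1−p), giving p = 5/17.
Let C play a with probability q. R is indifferent when 20q + 8(1−q) = 14q + 19(1−q), giving q = 11/17.
The value is 20·(11/17) + (8)·(6/17) = 268/17.

268/17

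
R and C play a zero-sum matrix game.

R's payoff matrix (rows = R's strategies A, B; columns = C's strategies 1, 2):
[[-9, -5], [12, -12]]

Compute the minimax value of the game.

-6

Row minima are -9 and -12, so R's maximin is -9; column maxima are 12 and -5, so C's minimax is -5. These differ, so the equilibrium is in mixed strategies.
Let R play A with probability p. C is indifferent when −9p + 12(1−p) = −5p − 12(1−p), giving p = 6/7.
Let C play 1 with probability q. R is indifferent when −9q − 5(1−q) = 12q − 12(1−q), giving q = 1/4.
The value is -9·(1/4) + (-5)·(3/4) = -6.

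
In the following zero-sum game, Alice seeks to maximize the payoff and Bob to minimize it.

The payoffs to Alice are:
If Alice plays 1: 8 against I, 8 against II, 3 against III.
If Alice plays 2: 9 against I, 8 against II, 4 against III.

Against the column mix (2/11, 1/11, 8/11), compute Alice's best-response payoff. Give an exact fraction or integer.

58/11

1: (8)·(2/11) + (8)·(1/11) + (3)·(8/11) = 48/11.
2: (9)·(2/11) + (8)·(1/11) + (4)·(8/11) = 58/11.
The best pure response is 2 with expected payoff 58/11.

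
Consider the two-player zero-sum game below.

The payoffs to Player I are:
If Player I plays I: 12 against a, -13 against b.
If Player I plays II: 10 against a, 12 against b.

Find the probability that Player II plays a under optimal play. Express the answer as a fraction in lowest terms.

Row minima are -13 and 10, so Player I's maximin is 10; column maxima are 12 and 12, so Player II's minimax is 12. These differ, so the equilibrium is in mixed strategies.
Let Player II play a with probability q. Player I is indifferent when 12q − 13(1−q) = 10q + 12(1−q), giving q = 25/27.

25/27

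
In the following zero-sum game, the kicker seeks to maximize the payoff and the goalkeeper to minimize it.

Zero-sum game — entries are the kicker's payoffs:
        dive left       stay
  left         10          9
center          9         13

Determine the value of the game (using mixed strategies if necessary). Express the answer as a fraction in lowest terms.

Row minima are 9 and 9, so the kicker's maximin is 9; column maxima are 10 and 13, so the goalkeeper's minimax is 10. These differ, so the equilibrium is in mixed strategies.
Let the kicker play left with probability p. The goalkeeper is indifferent when 10p + 9(1−p) = 9p + 13(1−p), giving p = 4/5.
Let the goalkeeper play dive left with probability q. The kicker is indifferent when 10q + 9(1−q) = 9q + 13(1−q), giving q = 4/5.
The value is 10·(4/5) + (9)·(1/5) = 49/5.

49/5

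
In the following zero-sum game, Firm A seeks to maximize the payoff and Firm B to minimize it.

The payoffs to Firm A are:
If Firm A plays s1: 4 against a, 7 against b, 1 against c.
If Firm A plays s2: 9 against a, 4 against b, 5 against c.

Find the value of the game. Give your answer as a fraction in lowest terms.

31/7

Column a is strictly dominated by c for Firm B (it gives Firm A more in every row).
The remaining 2×2 game on (s1, s2) × (b, c) has no saddle point. Let Firm A play s1 with probability p; indifference gives 7p + 4(1−p) = p + 5(1−p), so p = 1/7.
Similarly Firm B's optimal q on b is 4/7, and the value is 7·(4/7) + (1)·(3/7) = 31/7.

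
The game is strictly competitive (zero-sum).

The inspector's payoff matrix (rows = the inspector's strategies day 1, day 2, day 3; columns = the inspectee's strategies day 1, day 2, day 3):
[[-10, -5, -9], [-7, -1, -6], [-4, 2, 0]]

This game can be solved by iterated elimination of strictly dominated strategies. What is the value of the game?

Row day 1 is strictly dominated by row day 2 (-7>-10, -1>-5, -6>-9); eliminate day 1.
Column day 2 is strictly dominated by day 1 for the inspectee (-7<-1, -4<2); eliminate day 2.
Column day 3 is strictly dominated by day 1 for the inspectee (-7<-6, -4<0); eliminate day 3.
Row day 2 is strictly dominated by row day 3 (-4>-7); eliminate day 2.
Only (day 3, day 1) remains, with payoff -4.

-4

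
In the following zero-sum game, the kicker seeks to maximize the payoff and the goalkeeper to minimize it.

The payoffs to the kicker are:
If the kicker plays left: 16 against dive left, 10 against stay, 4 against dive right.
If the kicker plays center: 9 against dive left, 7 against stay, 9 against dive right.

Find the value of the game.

Column dive left is strictly dominated by stay for the goalkeeper (it gives the kicker more in every row).
The remaining 2×2 game on (left, center) × (stay, dive right) has no saddle point. Let the kicker play left with probability p; indifference gives 10p + 7(1−p) = 4p + 9(1−p), so p = 1/4.
Similarly the goalkeeper's optimal q on stay is 5/8, and the value is 10·(5/8) + (4)·(3/8) = 31/4.

31/4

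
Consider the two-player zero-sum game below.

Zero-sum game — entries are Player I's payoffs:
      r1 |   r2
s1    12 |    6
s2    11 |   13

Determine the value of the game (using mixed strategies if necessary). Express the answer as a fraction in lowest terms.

45/4

Row minima are 6 and 11, so Player I's maximin is 11; column maxima are 12 and 13, so Player II's minimax is 12. These differ, so the equilibrium is in mixed strategies.
Let Player I play s1 with probability p. Player II is indifferent when 12p + 11(1−p) = 6p + 13(1−p), giving p = 1/4.
Let Player II play r1 with probability q. Player I is indifferent when 12q + 6(1−q) = 11q + 13(1−q), giving q = 7/8.
The value is 12·(7/8) + (6)·(1/8) = 45/4.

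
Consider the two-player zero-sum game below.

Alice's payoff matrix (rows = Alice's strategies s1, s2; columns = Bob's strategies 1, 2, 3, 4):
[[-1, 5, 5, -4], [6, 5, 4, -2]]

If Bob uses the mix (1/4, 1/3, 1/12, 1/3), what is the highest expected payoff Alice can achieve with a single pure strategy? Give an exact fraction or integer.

17/6

s1: (-1)·(1/4) + (5)·(1/3) + (5)·(1/12) + (-4)·(1/3) = 1/2.
s2: (6)·(1/4) + (5)·(1/3) + (4)·(1/12) + (-2)·(1/3) = 17/6.
The best pure response is s2 with expected payoff 17/6.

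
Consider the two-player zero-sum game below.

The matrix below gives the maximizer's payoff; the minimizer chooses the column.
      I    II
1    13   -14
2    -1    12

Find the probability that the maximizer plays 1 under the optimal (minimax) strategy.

13/40

Row minima are -14 and -1, so the maximizer's maximin is -1; column maxima are 13 and 12, so the minimizer's minimax is 12. These differ, so the equilibrium is in mixed strategies.
Let the maximizer play 1 with probability p. The minimizer is indifferent when 13p − (1−p) = −14p + 12(1−p), giving p = 13/40.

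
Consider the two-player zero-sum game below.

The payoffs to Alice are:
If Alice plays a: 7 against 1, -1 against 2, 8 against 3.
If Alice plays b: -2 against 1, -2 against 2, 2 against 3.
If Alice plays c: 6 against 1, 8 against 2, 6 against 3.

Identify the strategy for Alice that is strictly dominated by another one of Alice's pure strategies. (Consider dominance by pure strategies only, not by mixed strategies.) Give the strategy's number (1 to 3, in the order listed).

Compare b with a: 7 > -2, -1 > -2, 8 > 2.
So a strictly dominates b for Alice; b is strictly dominated.

2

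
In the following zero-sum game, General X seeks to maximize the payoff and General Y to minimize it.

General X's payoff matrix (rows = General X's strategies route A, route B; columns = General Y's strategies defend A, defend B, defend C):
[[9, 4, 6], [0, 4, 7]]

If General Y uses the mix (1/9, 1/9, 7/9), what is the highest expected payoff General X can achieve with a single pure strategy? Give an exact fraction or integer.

route A: (9)·(1/9) + (4)·(1/9) + (6)·(7/9) = 55/9.
route B: (0)·(1/9) + (4)·(1/9) + (7)·(7/9) = 53/9.
The best pure response is route A with expected payoff 55/9.

55/9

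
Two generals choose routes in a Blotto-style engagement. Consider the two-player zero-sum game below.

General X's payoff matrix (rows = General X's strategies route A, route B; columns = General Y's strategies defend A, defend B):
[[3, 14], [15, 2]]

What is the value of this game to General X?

17/2

Row minima are 3 and 2, so General X's maximin is 3; column maxima are 15 and 14, so General Y's minimax is 14. These differ, so the equilibrium is in mixed strategies.
Let General X play route A with probability p. General Y is indifferent when 3p + 15(1−p) = 14p + 2(1−p), giving p = 13/24.
Let General Y play defend A with probability q. General X is indifferent when 3q + 14(1−q) = 15q + 2(1−q), giving q = 1/2.
The value is 3·(1/2) + (14)·(1/2) = 17/2.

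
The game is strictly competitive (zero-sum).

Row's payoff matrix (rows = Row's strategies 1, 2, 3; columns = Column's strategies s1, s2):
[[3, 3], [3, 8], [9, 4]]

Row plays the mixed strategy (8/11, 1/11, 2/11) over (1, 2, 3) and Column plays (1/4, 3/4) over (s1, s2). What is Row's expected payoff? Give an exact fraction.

Against (1/4, 3/4), each row's expected payoff is 1: 3; 2: 27/4; 3: 21/4.
Taking the (8/11, 1/11, 2/11)-weighted average: (8/11)·(3) + (1/11)·(27/4) + (2/11)·(21/4) = 15/4.

15/4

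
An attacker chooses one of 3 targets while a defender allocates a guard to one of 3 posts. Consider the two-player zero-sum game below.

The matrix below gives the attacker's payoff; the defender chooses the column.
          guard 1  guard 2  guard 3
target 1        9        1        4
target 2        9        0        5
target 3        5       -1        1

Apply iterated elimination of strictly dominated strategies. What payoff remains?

Row target 3 is strictly dominated by row target 1 (9>5, 1>-1, 4>1); eliminate target 3.
Column guard 1 is strictly dominated by guard 2 for the defender (1<9, 0<9); eliminate guard 1.
Column guard 3 is strictly dominated by guard 2 for the defender (1<4, 0<5); eliminate guard 3.
Row target 2 is strictly dominated by row target 1 (1>0); eliminate target 2.
Only (target 1, guard 2) remains, with payoff 1.

1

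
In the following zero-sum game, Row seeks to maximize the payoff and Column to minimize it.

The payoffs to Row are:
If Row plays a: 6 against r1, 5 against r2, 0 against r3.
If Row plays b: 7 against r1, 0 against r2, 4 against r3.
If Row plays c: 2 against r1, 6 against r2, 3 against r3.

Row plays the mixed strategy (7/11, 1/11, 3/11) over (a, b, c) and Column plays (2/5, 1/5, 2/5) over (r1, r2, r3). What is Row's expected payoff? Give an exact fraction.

189/55

Against (2/5, 1/5, 2/5), each row's expected payoff is a: 17/5; b: 22/5; c: 16/5.
Taking the (7/11, 1/11, 3/11)-weighted average: (7/11)·(17/5) + (1/11)·(22/5) + (3/11)·(16/5) = 189/55.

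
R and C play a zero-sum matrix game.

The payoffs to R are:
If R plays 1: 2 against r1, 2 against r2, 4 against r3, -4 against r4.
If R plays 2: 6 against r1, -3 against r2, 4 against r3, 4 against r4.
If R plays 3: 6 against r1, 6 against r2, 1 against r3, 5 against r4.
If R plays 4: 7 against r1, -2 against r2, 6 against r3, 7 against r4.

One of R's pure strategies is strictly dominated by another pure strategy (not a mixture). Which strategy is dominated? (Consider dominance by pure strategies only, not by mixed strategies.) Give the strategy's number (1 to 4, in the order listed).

Compare 2 with 4: 7 > 6, -2 > -3, 6 > 4, 7 > 4.
So 4 strictly dominates 2 for R; 2 is strictly dominated.

2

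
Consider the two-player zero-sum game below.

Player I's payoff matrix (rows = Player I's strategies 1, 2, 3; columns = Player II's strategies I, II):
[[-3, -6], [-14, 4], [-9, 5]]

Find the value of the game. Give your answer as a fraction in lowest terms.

-69/17

Row 2 is strictly dominated by row 3, so Player I never plays it.
The remaining 2×2 game on (1, 3) × (I, II) has no saddle point. Let Player I play 1 with probability p; indifference gives −3p − 9(1−p) = −6p + 5(1−p), so p = 14/17.
Similarly Player II's optimal q on I is 11/17, and the value is -3·(11/17) + (-6)·(6/17) = -69/17.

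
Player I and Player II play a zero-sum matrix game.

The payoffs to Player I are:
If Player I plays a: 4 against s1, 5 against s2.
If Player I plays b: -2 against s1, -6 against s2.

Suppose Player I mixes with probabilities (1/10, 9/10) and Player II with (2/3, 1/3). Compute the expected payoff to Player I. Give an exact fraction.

Against (2/3, 1/3), each row's expected payoff is a: 13/3; b: -10/3.
Taking the (1/10, 9/10)-weighted average: (1/10)·(13/3) + (9/10)·(-10/3) = -77/30.

-77/30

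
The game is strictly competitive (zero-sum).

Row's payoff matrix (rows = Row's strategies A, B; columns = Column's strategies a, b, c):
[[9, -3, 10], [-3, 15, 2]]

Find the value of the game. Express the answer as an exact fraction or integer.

Column c is strictly dominated by a for Column (it gives Row more in every row).
The remaining 2×2 game on (A, B) × (a, b) has no saddle point. Let Row play A with probability p; indifference gives 9p − 3(1−p) = −3p + 15(1−p), so p = 3/5.
Similarly Column's optimal q on a is 3/5, and the value is 9·(3/5) + (-3)·(2/5) = 21/5.

21/5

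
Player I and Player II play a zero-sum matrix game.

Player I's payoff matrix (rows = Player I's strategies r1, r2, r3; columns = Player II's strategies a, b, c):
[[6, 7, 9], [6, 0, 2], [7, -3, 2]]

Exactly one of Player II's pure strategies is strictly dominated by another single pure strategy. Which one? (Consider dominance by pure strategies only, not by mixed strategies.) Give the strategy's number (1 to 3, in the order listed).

3

Player II prefers columns that give Player I less. Compare c with b: 7 < 9, 0 < 2, -3 < 2.
So b strictly dominates c for Player II; c is strictly dominated.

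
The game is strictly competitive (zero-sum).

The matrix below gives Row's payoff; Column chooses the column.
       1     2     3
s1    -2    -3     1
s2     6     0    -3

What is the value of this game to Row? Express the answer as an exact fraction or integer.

-9/7

Column 1 is strictly dominated by 2 for Column (it gives Row more in every row).
The remaining 2×2 game on (s1, s2) × (2, 3) has no saddle point. Let Row play s1 with probability p; indifference gives −3p = p − 3(1−p), so p = 3/7.
Similarly Column's optimal q on 2 is 4/7, and the value is -3·(4/7) + (1)·(3/7) = -9/7.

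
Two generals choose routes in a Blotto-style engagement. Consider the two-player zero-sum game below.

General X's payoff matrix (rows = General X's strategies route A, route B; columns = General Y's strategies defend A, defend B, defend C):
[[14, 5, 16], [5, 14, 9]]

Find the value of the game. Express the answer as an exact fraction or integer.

Column defend C is strictly dominated by defend A for General Y (it gives General X more in every row).
The remaining 2×2 game on (route A, route B) × (defend A, defend B) has no saddle point. Let General X play route A with probability p; indifference gives 14p + 5(1−p) = 5p + 14(1−p), so p = 1/2.
Similarly General Y's optimal q on defend A is 1/2, and the value is 14·(1/2) + (5)·(1/2) = 19/2.

19/2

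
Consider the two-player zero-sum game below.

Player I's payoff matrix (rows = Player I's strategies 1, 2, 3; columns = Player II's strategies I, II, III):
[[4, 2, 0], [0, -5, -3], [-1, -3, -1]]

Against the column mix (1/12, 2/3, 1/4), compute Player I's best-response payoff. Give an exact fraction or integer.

5/3

1: (4)·(1/12) + (2)·(2/3) + (0)·(1/4) = 5/3.
2: (0)·(1/12) + (-5)·(2/3) + (-3)·(1/4) = -49/12.
3: (-1)·(1/12) + (-3)·(2/3) + (-1)·(1/4) = -7/3.
The best pure response is 1 with expected payoff 5/3.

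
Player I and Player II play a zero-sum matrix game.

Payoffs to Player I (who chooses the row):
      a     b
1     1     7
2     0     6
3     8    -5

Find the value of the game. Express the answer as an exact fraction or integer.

Row 2 is strictly dominated by row 1, so Player I never plays it.
The remaining 2×2 game on (1, 3) × (a, b) has no saddle point. Let Player I play 1 with probability p; indifference gives p + 8(1−p) = 7p − 5(1−p), so p = 13/19.
Similarly Player II's optimal q on a is 12/19, and the value is 1·(12/19) + (7)·(7/19) = 61/19.

61/19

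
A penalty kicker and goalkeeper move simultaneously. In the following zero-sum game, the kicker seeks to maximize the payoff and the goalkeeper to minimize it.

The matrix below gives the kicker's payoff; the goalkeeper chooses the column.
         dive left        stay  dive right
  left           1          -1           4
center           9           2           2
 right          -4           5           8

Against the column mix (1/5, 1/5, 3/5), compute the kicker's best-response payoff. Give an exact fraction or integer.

5

left: (1)·(1/5) + (-1)·(1/5) + (4)·(3/5) = 12/5.
center: (9)·(1/5) + (2)·(1/5) + (2)·(3/5) = 17/5.
right: (-4)·(1/5) + (5)·(1/5) + (8)·(3/5) = 5.
The best pure response is right with expected payoff 5.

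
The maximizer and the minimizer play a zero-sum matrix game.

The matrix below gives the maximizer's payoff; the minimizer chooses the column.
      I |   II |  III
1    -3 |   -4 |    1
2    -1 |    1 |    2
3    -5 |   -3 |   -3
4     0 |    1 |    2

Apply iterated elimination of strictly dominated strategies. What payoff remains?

Row 3 is strictly dominated by row 2 (-1>-5, 1>-3, 2>-3); eliminate 3.
Column III is strictly dominated by I for the minimizer (-3<1, -1<2, 0<2); eliminate III.
Row 1 is strictly dominated by row 2 (-1>-3, 1>-4); eliminate 1.
Column II is strictly dominated by I for the minimizer (-1<1, 0<1); eliminate II.
Row 2 is strictly dominated by row 4 (0>-1); eliminate 2.
Only (4, I) remains, with payoff 0.

0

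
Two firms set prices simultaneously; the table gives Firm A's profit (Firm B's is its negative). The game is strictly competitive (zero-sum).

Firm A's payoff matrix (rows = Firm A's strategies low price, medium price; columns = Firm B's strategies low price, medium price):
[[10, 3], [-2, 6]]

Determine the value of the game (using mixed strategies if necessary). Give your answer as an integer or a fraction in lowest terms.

22/5

Row minima are 3 and -2, so Firm A's maximin is 3; column maxima are 10 and 6, so Firm B's minimax is 6. These differ, so the equilibrium is in mixed strategies.
Let Firm A play low price with probability p. Firm B is indifferent when 10p − 2(1−p) = 3p + 6(1−p), giving p = 8/15.
Let Firm B play low price with probability q. Firm A is indifferent when 10q + 3(1−q) = −2q + 6(1−q), giving q = 1/5.
The value is 10·(1/5) + (3)·(4/5) = 22/5.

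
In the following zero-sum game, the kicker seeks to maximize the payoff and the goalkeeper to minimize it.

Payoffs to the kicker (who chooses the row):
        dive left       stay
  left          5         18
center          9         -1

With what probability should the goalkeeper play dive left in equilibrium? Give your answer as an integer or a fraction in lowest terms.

19/23

Row minima are 5 and -1, so the kicker's maximin is 5; column maxima are 9 and 18, so the goalkeeper's minimax is 9. These differ, so the equilibrium is in mixed strategies.
Let the goalkeeper play dive left with probability q. The kicker is indifferent when 5q + 18(1−q) = 9q − (1−q), giving q = 19/23.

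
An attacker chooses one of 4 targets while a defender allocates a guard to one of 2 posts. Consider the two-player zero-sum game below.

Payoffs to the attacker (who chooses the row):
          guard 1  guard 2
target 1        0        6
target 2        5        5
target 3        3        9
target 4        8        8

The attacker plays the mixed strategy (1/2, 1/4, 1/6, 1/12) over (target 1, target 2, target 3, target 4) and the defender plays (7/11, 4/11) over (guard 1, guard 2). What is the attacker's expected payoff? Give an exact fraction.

511/132

Against (7/11, 4/11), each row's expected payoff is target 1: 24/11; target 2: 5; target 3: 57/11; target 4: 8.
Taking the (1/2, 1/4, 1/6, 1/12)-weighted average: (1/2)·(24/11) + (1/4)·(5) + (1/6)·(57/11) + (1/12)·(8) = 511/132.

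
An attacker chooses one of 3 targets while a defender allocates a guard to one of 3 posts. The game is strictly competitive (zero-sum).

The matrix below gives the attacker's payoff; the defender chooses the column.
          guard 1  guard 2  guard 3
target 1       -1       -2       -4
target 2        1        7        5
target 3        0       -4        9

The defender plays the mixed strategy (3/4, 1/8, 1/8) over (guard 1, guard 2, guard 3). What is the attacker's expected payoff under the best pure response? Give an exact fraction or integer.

9/4

target 1: (-1)·(3/4) + (-2)·(1/8) + (-4)·(1/8) = -3/2.
target 2: (1)·(3/4) + (7)·(1/8) + (5)·(1/8) = 9/4.
target 3: (0)·(3/4) + (-4)·(1/8) + (9)·(1/8) = 5/8.
The best pure response is target 2 with expected payoff 9/4.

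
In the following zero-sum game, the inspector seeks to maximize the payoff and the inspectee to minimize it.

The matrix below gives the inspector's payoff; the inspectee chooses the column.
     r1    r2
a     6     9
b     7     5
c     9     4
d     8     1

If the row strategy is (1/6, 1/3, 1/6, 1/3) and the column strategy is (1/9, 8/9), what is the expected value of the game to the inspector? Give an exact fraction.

Against (1/9, 8/9), each row's expected payoff is a: 26/3; b: 47/9; c: 41/9; d: 16/9.
Taking the (1/6, 1/3, 1/6, 1/3)-weighted average: (1/6)·(26/3) + (1/3)·(47/9) + (1/6)·(41/9) + (1/3)·(16/9) = 245/54.

245/54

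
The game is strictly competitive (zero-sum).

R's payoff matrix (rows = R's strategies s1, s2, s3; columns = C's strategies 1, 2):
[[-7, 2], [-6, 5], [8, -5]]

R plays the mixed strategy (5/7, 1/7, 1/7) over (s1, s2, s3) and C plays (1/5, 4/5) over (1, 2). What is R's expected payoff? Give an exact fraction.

1/5

Against (1/5, 4/5), each row's expected payoff is s1: 1/5; s2: 14/5; s3: -12/5.
Taking the (5/7, 1/7, 1/7)-weighted average: (5/7)·(1/5) + (1/7)·(14/5) + (1/7)·(-12/5) = 1/5.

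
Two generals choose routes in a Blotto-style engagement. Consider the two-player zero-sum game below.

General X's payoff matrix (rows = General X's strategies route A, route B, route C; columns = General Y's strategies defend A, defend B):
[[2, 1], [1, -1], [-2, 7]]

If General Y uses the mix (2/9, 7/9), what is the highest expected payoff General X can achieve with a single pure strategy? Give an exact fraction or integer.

route A: (2)·(2/9) + (1)·(7/9) = 11/9.
route B: (1)·(2/9) + (-1)·(7/9) = -5/9.
route C: (-2)·(2/9) + (7)·(7/9) = 5.
The best pure response is route C with expected payoff 5.

5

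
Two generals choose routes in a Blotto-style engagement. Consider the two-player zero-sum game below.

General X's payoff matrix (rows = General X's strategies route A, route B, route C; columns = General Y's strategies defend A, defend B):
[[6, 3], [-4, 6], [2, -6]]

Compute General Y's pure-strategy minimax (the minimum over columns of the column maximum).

The worst case (largest entry) in each column is defend A: 6, defend B: 6.
The best (smallest) of these is 6.

6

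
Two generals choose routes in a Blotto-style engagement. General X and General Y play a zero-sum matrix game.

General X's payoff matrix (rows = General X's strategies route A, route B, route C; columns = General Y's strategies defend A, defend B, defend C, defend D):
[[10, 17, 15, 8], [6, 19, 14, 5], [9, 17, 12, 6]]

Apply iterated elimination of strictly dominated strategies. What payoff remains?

8

Column defend A is strictly dominated by defend D for General Y (8<10, 5<6, 6<9); eliminate defend A.
Column defend C is strictly dominated by defend D for General Y (8<15, 5<14, 6<12); eliminate defend C.
Column defend B is strictly dominated by defend D for General Y (8<17, 5<19, 6<17); eliminate defend B.
Row route C is strictly dominated by row route A (8>6); eliminate route C.
Row route B is strictly dominated by row route A (8>5); eliminate route B.
Only (route A, defend D) remains, with payoff 8.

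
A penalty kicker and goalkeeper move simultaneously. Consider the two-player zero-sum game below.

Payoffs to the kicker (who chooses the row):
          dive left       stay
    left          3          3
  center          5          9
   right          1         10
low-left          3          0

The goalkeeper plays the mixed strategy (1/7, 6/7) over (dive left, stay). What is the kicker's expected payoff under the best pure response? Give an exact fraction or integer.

61/7

left: (3)·(1/7) + (3)·(6/7) = 3.
center: (5)·(1/7) + (9)·(6/7) = 59/7.
right: (1)·(1/7) + (10)·(6/7) = 61/7.
low-left: (3)·(1/7) + (0)·(6/7) = 3/7.
The best pure response is right with expected payoff 61/7.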